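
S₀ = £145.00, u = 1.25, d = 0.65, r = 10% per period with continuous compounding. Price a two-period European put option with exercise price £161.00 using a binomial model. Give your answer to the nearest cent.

£17.71

Risk-neutral probability p = (e^0.1 − 0.65)/(1.25 − 0.65) = 0.4552/0.6000 = 0.7586
Terminal stock prices: S_uu = 226.6, S_ud = 117.8, S_dd = 61.26
Terminal payoffs (K − S): max(-65.56, 0) = 0, max(43.19, 0) = 43.19, max(99.74, 0) = 99.74
Node u (S = 181.2): V_u = e^(−0.1)·[0.7586·0.0000 + 0.2414·43.1875] = 9.4326
Node d (S = 94.25): V_d = e^(−0.1)·[0.7586·43.1875 + 0.2414·99.7375] = 51.4288
Node 0 (S = 145): V_0 = e^(−0.1)·[0.7586·9.4326 + 0.2414·51.4288] = 17.7074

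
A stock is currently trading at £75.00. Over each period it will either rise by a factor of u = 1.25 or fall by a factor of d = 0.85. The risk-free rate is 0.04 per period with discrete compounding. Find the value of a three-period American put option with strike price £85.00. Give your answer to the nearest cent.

Risk-neutral probability p = (1 + 0.04 − 0.85)/(1.25 − 0.85) = 0.1900/0.4000 = 0.4750
Terminal stock prices: S_uuu = 146.5, S_uud = 99.61, S_udd = 67.73, S_ddd = 46.06
Terminal payoffs (K − S): max(-61.48, 0) = 0, max(-14.61, 0) = 0, max(17.27, 0) = 17.27, max(38.94, 0) = 38.94
Node uu (S = 117.2): continuation = 1/1.04·[0.4750·0.0000 + 0.5250·0.0000] = 0.0000; exercise value = 0.0000 ≤ continuation, so V_uu = 0.0000
Node ud (S = 79.69): continuation = 1/1.04·[0.4750·0.0000 + 0.5250·17.2656] = 8.7158; exercise value = 5.3125 ≤ continuation, so V_ud = 8.7158
Node dd (S = 54.19): continuation = 1/1.04·[0.4750·17.2656 + 0.5250·38.9406] = 27.5433; exercise value = 30.8125 > continuation, so V_dd = 30.8125 (exercise)
Node u (S = 93.75): continuation = 1/1.04·[0.4750·0.0000 + 0.5250·8.7158] = 4.3998; exercise value = 0.0000 ≤ continuation, so V_u = 4.3998
Node d (S = 63.75): continuation = 1/1.04·[0.4750·8.7158 + 0.5250·30.8125] = 19.5352; exercise value = 21.2500 > continuation, so V_d = 21.2500 (exercise)
Node 0 (S = 75): continuation = 1/1.04·[0.4750·4.3998 + 0.5250·21.2500] = 12.7367; exercise value = 10.0000 ≤ continuation, so V_0 = 12.7367

£12.74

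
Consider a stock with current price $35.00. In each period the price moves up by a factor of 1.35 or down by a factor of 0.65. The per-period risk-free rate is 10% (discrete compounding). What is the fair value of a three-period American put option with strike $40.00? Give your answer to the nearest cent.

$7.36

Risk-neutral probability p = (1 + 0.1 − 0.65)/(1.35 − 0.65) = 0.4500/0.7000 = 0.6429
Terminal stock prices: S_uuu = 86.11, S_uud = 41.46, S_udd = 19.96, S_ddd = 9.612
Terminal payoffs (K − S): max(-46.11, 0) = 0, max(-1.462, 0) = 0, max(20.04, 0) = 20.04, max(30.39, 0) = 30.39
Node uu (S = 63.79): continuation = 1/1.1·[0.6429·0.0000 + 0.3571·0.0000] = 0.0000; exercise value = 0.0000 ≤ continuation, so V_uu = 0.0000
Node ud (S = 30.71): continuation = 1/1.1·[0.6429·0.0000 + 0.3571·20.0369] = 6.5055; exercise value = 9.2875 > continuation, so V_ud = 9.2875 (exercise)
Node dd (S = 14.79): continuation = 1/1.1·[0.6429·20.0369 + 0.3571·30.3881] = 21.5761; exercise value = 25.2125 > continuation, so V_dd = 25.2125 (exercise)
Node u (S = 47.25): continuation = 1/1.1·[0.6429·0.0000 + 0.3571·9.2875] = 3.0154; exercise value = 0.0000 ≤ continuation, so V_u = 3.0154
Node d (S = 22.75): continuation = 1/1.1·[0.6429·9.2875 + 0.3571·25.2125] = 13.6136; exercise value = 17.2500 > continuation, so V_d = 17.2500 (exercise)
Node 0 (S = 35): continuation = 1/1.1·[0.6429·3.0154 + 0.3571·17.2500] = 7.3629; exercise value = 5.0000 ≤ continuation, so V_0 = 7.3629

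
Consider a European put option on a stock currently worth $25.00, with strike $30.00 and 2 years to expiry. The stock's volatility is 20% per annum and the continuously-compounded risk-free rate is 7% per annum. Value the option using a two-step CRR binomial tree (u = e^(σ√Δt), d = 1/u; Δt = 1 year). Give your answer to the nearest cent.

CRR parameters: u = e^(σ√Δt) = e^(0.2·√1) = 1.2214, d = 1/u = 0.8187
Per-period rate: rΔt = 0.07·1 = 0.07, so R = e^0.07 = 1.0725
Risk-neutral probability p = (e^0.07 − 0.8187)/(1.2214 − 0.8187) = 0.2538/0.4027 = 0.6302
Terminal stock prices: S_uu = 37.3, S_ud = 25, S_dd = 16.76
Terminal payoffs (K − S): max(-7.296, 0) = 0, max(5, 0) = 5, max(13.24, 0) = 13.24
Node u (S = 30.54): V_u = e^(−0.07)·[0.6302·0.0000 + 0.3698·5.0000] = 1.7238
Node d (S = 20.47): V_d = e^(−0.07)·[0.6302·5.0000 + 0.3698·13.2420] = 7.5035
Node 0 (S = 25): V_0 = e^(−0.07)·[0.6302·1.7238 + 0.3698·7.5035] = 3.6000

$3.60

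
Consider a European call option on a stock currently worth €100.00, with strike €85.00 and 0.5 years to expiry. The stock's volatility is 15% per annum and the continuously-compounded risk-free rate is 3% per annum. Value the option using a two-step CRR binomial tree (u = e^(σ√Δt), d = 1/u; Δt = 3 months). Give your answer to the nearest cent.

€16.27

CRR parameters: u = e^(σ√Δt) = e^(0.15·√0.25) = 1.0779, d = 1/u = 0.9277
Per-period rate: rΔt = 0.03·0.25 = 0.0075, so R = e^0.0075 = 1.0075
Risk-neutral probability p = (e^0.0075 − 0.9277)/(1.0779 − 0.9277) = 0.0798/0.1501 = 0.5314
Terminal stock prices: S_uu = 116.2, S_ud = 100, S_dd = 86.07
Terminal payoffs (S − K): max(31.18, 0) = 31.18, max(15, 0) = 15, max(1.071, 0) = 1.071
Node u (S = 107.8): V_u = e^(−0.0075)·[0.5314·31.1834 + 0.4686·15.0000] = 23.4235
Node d (S = 92.77): V_d = e^(−0.0075)·[0.5314·15.0000 + 0.4686·1.0708] = 8.4095
Node 0 (S = 100): V_0 = e^(−0.0075)·[0.5314·23.4235 + 0.4686·8.4095] = 16.2655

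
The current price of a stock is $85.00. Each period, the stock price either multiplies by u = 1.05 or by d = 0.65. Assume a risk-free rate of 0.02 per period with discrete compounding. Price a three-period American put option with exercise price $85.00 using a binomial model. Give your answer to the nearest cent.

Risk-neutral probability p = (1 + 0.02 − 0.65)/(1.05 − 0.65) = 0.3700/0.4000 = 0.9250
Terminal stock prices: S_uuu = 98.4, S_uud = 60.91, S_udd = 37.71, S_ddd = 23.34
Terminal payoffs (K − S): max(-13.4, 0) = 0, max(24.09, 0) = 24.09, max(47.29, 0) = 47.29, max(61.66, 0) = 61.66
Node uu (S = 93.71): continuation = 1/1.02·[0.9250·0.0000 + 0.0750·24.0869] = 1.7711; exercise value = 0.0000 ≤ continuation, so V_uu = 1.7711
Node ud (S = 58.01): continuation = 1/1.02·[0.9250·24.0869 + 0.0750·47.2919] = 25.3208; exercise value = 26.9875 > continuation, so V_ud = 26.9875 (exercise)
Node dd (S = 35.91): continuation = 1/1.02·[0.9250·47.2919 + 0.0750·61.6569] = 47.4208; exercise value = 49.0875 > continuation, so V_dd = 49.0875 (exercise)
Node u (S = 89.25): continuation = 1/1.02·[0.9250·1.7711 + 0.0750·26.9875] = 3.5905; exercise value = 0.0000 ≤ continuation, so V_u = 3.5905
Node d (S = 55.25): continuation = 1/1.02·[0.9250·26.9875 + 0.0750·49.0875] = 28.0833; exercise value = 29.7500 > continuation, so V_d = 29.7500 (exercise)
Node 0 (S = 85): continuation = 1/1.02·[0.9250·3.5905 + 0.0750·29.7500] = 5.4436; exercise value = 0.0000 ≤ continuation, so V_0 = 5.4436

$5.44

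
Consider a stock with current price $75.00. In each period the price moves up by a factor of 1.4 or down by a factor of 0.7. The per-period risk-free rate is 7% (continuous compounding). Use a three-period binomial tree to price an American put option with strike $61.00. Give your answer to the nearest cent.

$6.42

Risk-neutral probability p = (e^0.07 − 0.7)/(1.4 − 0.7) = 0.3725/0.7000 = 0.5322
Terminal stock prices: S_uuu = 205.8, S_uud = 102.9, S_udd = 51.45, S_ddd = 25.72
Terminal payoffs (K − S): max(-144.8, 0) = 0, max(-41.9, 0) = 0, max(9.55, 0) = 9.55, max(35.28, 0) = 35.28
Node uu (S = 147): continuation = e^(−0.07)·[0.5322·0.0000 + 0.4678·0.0000] = 0.0000; exercise value = 0.0000 ≤ continuation, so V_uu = 0.0000
Node ud (S = 73.5): continuation = e^(−0.07)·[0.5322·0.0000 + 0.4678·9.5500] = 4.1659; exercise value = 0.0000 ≤ continuation, so V_ud = 4.1659
Node dd (S = 36.75): continuation = e^(−0.07)·[0.5322·9.5500 + 0.4678·35.2750] = 20.1260; exercise value = 24.2500 > continuation, so V_dd = 24.2500 (exercise)
Node u (S = 105): continuation = e^(−0.07)·[0.5322·0.0000 + 0.4678·4.1659] = 1.8172; exercise value = 0.0000 ≤ continuation, so V_u = 1.8172
Node d (S = 52.5): continuation = e^(−0.07)·[0.5322·4.1659 + 0.4678·24.2500] = 12.6453; exercise value = 8.5000 ≤ continuation, so V_d = 12.6453
Node 0 (S = 75): continuation = e^(−0.07)·[0.5322·1.8172 + 0.4678·12.6453] = 6.4177; exercise value = 0.0000 ≤ continuation, so V_0 = 6.4177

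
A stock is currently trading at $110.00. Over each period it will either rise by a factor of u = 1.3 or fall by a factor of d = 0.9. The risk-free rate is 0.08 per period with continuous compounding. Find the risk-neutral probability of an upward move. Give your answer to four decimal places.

Risk-neutral probability p = (e^0.08 − 0.9)/(1.3 − 0.9) = 0.1833/0.4000 = 0.4582

p = 0.4582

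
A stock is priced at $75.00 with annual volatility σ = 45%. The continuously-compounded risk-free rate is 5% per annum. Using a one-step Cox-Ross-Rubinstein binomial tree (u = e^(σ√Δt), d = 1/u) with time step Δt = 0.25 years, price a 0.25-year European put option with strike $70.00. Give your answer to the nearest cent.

CRR parameters: u = e^(σ√Δt) = e^(0.45·√0.25) = 1.2523, d = 1/u = 0.7985
Per-period rate: rΔt = 0.05·0.25 = 0.0125, so R = e^0.0125 = 1.0126
Risk-neutral probability p = (e^0.0125 − 0.7985)/(1.2523 − 0.7985) = 0.2141/0.4538 = 0.4717
Terminal stock prices: S_u = 93.92, S_d = 59.89
Terminal payoffs (K − S): max(-23.92, 0) = 0, max(10.11, 0) = 10.11
Node 0 (S = 75): V_0 = e^(−0.0125)·[0.4717·0.0000 + 0.5283·10.1113] = 5.2754

$5.28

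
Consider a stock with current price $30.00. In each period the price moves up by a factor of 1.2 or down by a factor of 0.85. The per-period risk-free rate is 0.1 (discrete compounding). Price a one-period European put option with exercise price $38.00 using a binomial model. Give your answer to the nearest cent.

Risk-neutral probability p = (1 + 0.1 − 0.85)/(1.2 − 0.85) = 0.2500/0.3500 = 0.7143
Terminal stock prices: S_u = 36, S_d = 25.5
Terminal payoffs (K − S): max(2, 0) = 2, max(12.5, 0) = 12.5
Node 0 (S = 30): V_0 = 1/1.1·[0.7143·2.0000 + 0.2857·12.5000] = 4.5455

$4.55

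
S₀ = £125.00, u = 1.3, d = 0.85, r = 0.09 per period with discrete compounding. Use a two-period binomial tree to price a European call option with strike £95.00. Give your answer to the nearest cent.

Risk-neutral probability p = (1 + 0.09 − 0.85)/(1.3 − 0.85) = 0.2400/0.4500 = 0.5333
Terminal stock prices: S_uu = 211.3, S_ud = 138.1, S_dd = 90.31
Terminal payoffs (S − K): max(116.3, 0) = 116.3, max(43.12, 0) = 43.12, max(-4.688, 0) = 0
Node u (S = 162.5): V_u = 1/1.09·[0.5333·116.2500 + 0.4667·43.1250] = 75.3440
Node d (S = 106.2): V_d = 1/1.09·[0.5333·43.1250 + 0.4667·0.0000] = 21.1009
Node 0 (S = 125): V_0 = 1/1.09·[0.5333·75.3440 + 0.4667·21.1009] = 45.8996

£45.90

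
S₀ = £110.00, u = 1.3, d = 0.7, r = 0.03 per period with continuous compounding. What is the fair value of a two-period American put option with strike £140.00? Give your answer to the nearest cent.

£36.76

Risk-neutral probability p = (e^0.03 − 0.7)/(1.3 − 0.7) = 0.3305/0.6000 = 0.5508
Terminal stock prices: S_uu = 185.9, S_ud = 100.1, S_dd = 53.9
Terminal payoffs (K − S): max(-45.9, 0) = 0, max(39.9, 0) = 39.9, max(86.1, 0) = 86.1
Node u (S = 143): continuation = e^(−0.03)·[0.5508·0.0000 + 0.4492·39.9000] = 17.3950; exercise value = 0.0000 ≤ continuation, so V_u = 17.3950
Node d (S = 77): continuation = e^(−0.03)·[0.5508·39.9000 + 0.4492·86.1000] = 58.8624; exercise value = 63.0000 > continuation, so V_d = 63.0000 (exercise)
Node 0 (S = 110): continuation = e^(−0.03)·[0.5508·17.3950 + 0.4492·63.0000] = 36.7631; exercise value = 30.0000 ≤ continuation, so V_0 = 36.7631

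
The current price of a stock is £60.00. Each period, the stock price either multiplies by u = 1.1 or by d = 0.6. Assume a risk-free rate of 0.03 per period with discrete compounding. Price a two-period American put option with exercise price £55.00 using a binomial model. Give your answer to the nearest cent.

£4.33

Risk-neutral probability p = (1 + 0.03 − 0.6)/(1.1 − 0.6) = 0.4300/0.5000 = 0.8600
Terminal stock prices: S_uu = 72.6, S_ud = 39.6, S_dd = 21.6
Terminal payoffs (K − S): max(-17.6, 0) = 0, max(15.4, 0) = 15.4, max(33.4, 0) = 33.4
Node u (S = 66): continuation = 1/1.03·[0.8600·0.0000 + 0.1400·15.4000] = 2.0932; exercise value = 0.0000 ≤ continuation, so V_u = 2.0932
Node d (S = 36): continuation = 1/1.03·[0.8600·15.4000 + 0.1400·33.4000] = 17.3981; exercise value = 19.0000 > continuation, so V_d = 19.0000 (exercise)
Node 0 (S = 60): continuation = 1/1.03·[0.8600·2.0932 + 0.1400·19.0000] = 4.3302; exercise value = 0.0000 ≤ continuation, so V_0 = 4.3302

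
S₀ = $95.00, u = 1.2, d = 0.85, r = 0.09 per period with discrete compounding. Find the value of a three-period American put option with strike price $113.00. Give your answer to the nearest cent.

Risk-neutral probability p = (1 + 0.09 − 0.85)/(1.2 − 0.85) = 0.2400/0.3500 = 0.6857
Terminal stock prices: S_uuu = 164.2, S_uud = 116.3, S_udd = 82.36, S_ddd = 58.34
Terminal payoffs (K − S): max(-51.16, 0) = 0, max(-3.28, 0) = 0, max(30.64, 0) = 30.64, max(54.66, 0) = 54.66
Node uu (S = 136.8): continuation = 1/1.09·[0.6857·0.0000 + 0.3143·0.0000] = 0.0000; exercise value = 0.0000 ≤ continuation, so V_uu = 0.0000
Node ud (S = 96.9): continuation = 1/1.09·[0.6857·0.0000 + 0.3143·30.6350] = 8.8332; exercise value = 16.1000 > continuation, so V_ud = 16.1000 (exercise)
Node dd (S = 68.64): continuation = 1/1.09·[0.6857·30.6350 + 0.3143·54.6581] = 35.0322; exercise value = 44.3625 > continuation, so V_dd = 44.3625 (exercise)
Node u (S = 114): continuation = 1/1.09·[0.6857·0.0000 + 0.3143·16.1000] = 4.6422; exercise value = 0.0000 ≤ continuation, so V_u = 4.6422
Node d (S = 80.75): continuation = 1/1.09·[0.6857·16.1000 + 0.3143·44.3625] = 22.9197; exercise value = 32.2500 > continuation, so V_d = 32.2500 (exercise)
Node 0 (S = 95): continuation = 1/1.09·[0.6857·4.6422 + 0.3143·32.2500] = 12.2192; exercise value = 18.0000 > continuation, so V_0 = 18.0000 (exercise)

$18.00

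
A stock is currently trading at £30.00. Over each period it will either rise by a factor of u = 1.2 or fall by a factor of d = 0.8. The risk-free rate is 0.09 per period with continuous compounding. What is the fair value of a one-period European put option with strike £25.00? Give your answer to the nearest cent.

Risk-neutral probability p = (e^0.09 − 0.8)/(1.2 − 0.8) = 0.2942/0.4000 = 0.7354
Terminal stock prices: S_u = 36, S_d = 24
Terminal payoffs (K − S): max(-11, 0) = 0, max(1, 0) = 1
Node 0 (S = 30): V_0 = e^(−0.09)·[0.7354·0.0000 + 0.2646·1.0000] = 0.2418

£0.24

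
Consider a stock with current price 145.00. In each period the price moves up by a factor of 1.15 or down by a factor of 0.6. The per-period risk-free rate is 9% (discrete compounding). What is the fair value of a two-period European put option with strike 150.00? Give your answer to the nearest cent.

Risk-neutral probability p = (1 + 0.09 − 0.6)/(1.15 − 0.6) = 0.4900/0.5500 = 0.8909
Terminal stock prices: S_uu = 191.8, S_ud = 100, S_dd = 52.2
Terminal payoffs (K − S): max(-41.76, 0) = 0, max(49.95, 0) = 49.95, max(97.8, 0) = 97.8
Node u (S = 166.8): V_u = 1/1.09·[0.8909·0.0000 + 0.1091·49.9500] = 4.9992
Node d (S = 87): V_d = 1/1.09·[0.8909·49.9500 + 0.1091·97.8000] = 50.6147
Node 0 (S = 145): V_0 = 1/1.09·[0.8909·4.9992 + 0.1091·50.6147] = 9.1517

9.15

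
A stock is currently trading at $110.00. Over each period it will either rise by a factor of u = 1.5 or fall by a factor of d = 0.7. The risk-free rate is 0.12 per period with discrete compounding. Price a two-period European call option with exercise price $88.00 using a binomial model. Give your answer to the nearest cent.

Risk-neutral probability p = (1 + 0.12 − 0.7)/(1.5 − 0.7) = 0.4200/0.8000 = 0.5250
Terminal stock prices: S_uu = 247.5, S_ud = 115.5, S_dd = 53.9
Terminal payoffs (S − K): max(159.5, 0) = 159.5, max(27.5, 0) = 27.5, max(-34.1, 0) = 0
Node u (S = 165): V_u = 1/1.12·[0.5250·159.5000 + 0.4750·27.5000] = 86.4286
Node d (S = 77): V_d = 1/1.12·[0.5250·27.5000 + 0.4750·0.0000] = 12.8906
Node 0 (S = 110): V_0 = 1/1.12·[0.5250·86.4286 + 0.4750·12.8906] = 45.9804

$45.98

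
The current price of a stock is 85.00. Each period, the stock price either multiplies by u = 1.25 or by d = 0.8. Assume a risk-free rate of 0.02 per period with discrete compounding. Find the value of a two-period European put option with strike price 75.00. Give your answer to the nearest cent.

Risk-neutral probability p = (1 + 0.02 − 0.8)/(1.25 − 0.8) = 0.2200/0.4500 = 0.4889
Terminal stock prices: S_uu = 132.8, S_ud = 85, S_dd = 54.4
Terminal payoffs (K − S): max(-57.81, 0) = 0, max(-10, 0) = 0, max(20.6, 0) = 20.6
Node u (S = 106.2): V_u = 1/1.02·[0.4889·0.0000 + 0.5111·0.0000] = 0.0000
Node d (S = 68): V_d = 1/1.02·[0.4889·0.0000 + 0.5111·20.6000] = 10.3224
Node 0 (S = 85): V_0 = 1/1.02·[0.4889·0.0000 + 0.5111·10.3224] = 5.1725

5.17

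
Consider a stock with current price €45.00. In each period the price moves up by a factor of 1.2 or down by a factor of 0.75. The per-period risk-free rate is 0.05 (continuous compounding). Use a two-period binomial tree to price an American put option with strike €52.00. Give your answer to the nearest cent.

Risk-neutral probability p = (e^0.05 − 0.75)/(1.2 − 0.75) = 0.3013/0.4500 = 0.6695
Terminal stock prices: S_uu = 64.8, S_ud = 40.5, S_dd = 25.31
Terminal payoffs (K − S): max(-12.8, 0) = 0, max(11.5, 0) = 11.5, max(26.69, 0) = 26.69
Node u (S = 54): continuation = e^(−0.05)·[0.6695·0.0000 + 0.3305·11.5000] = 3.6155; exercise value = 0.0000 ≤ continuation, so V_u = 3.6155
Node d (S = 33.75): continuation = e^(−0.05)·[0.6695·11.5000 + 0.3305·26.6875] = 15.7139; exercise value = 18.2500 > continuation, so V_d = 18.2500 (exercise)
Node 0 (S = 45): continuation = e^(−0.05)·[0.6695·3.6155 + 0.3305·18.2500] = 8.0401; exercise value = 7.0000 ≤ continuation, so V_0 = 8.0401

€8.04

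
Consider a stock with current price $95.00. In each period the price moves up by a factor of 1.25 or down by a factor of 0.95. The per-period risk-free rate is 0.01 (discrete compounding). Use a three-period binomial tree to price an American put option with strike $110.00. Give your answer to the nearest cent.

$15.99

Risk-neutral probability p = (1 + 0.01 − 0.95)/(1.25 − 0.95) = 0.0600/0.3000 = 0.2000
Terminal stock prices: S_uuu = 185.5, S_uud = 141, S_udd = 107.2, S_ddd = 81.45
Terminal payoffs (K − S): max(-75.55, 0) = 0, max(-31.02, 0) = 0, max(2.828, 0) = 2.828, max(28.55, 0) = 28.55
Node uu (S = 148.4): continuation = 1/1.01·[0.2000·0.0000 + 0.8000·0.0000] = 0.0000; exercise value = 0.0000 ≤ continuation, so V_uu = 0.0000
Node ud (S = 112.8): continuation = 1/1.01·[0.2000·0.0000 + 0.8000·2.8281] = 2.2401; exercise value = 0.0000 ≤ continuation, so V_ud = 2.2401
Node dd (S = 85.74): continuation = 1/1.01·[0.2000·2.8281 + 0.8000·28.5494] = 23.1734; exercise value = 24.2625 > continuation, so V_dd = 24.2625 (exercise)
Node u (S = 118.8): continuation = 1/1.01·[0.2000·0.0000 + 0.8000·2.2401] = 1.7743; exercise value = 0.0000 ≤ continuation, so V_u = 1.7743
Node d (S = 90.25): continuation = 1/1.01·[0.2000·2.2401 + 0.8000·24.2625] = 19.6614; exercise value = 19.7500 > continuation, so V_d = 19.7500 (exercise)
Node 0 (S = 95): continuation = 1/1.01·[0.2000·1.7743 + 0.8000·19.7500] = 15.9949; exercise value = 15.0000 ≤ continuation, so V_0 = 15.9949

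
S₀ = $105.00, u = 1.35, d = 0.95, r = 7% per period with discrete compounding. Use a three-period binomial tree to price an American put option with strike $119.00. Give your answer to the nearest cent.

$14.00

Risk-neutral probability p = (1 + 0.07 − 0.95)/(1.35 − 0.95) = 0.1200/0.4000 = 0.3000
Terminal stock prices: S_uuu = 258.3, S_uud = 181.8, S_udd = 127.9, S_ddd = 90.02
Terminal payoffs (K − S): max(-139.3, 0) = 0, max(-62.79, 0) = 0, max(-8.929, 0) = 0, max(28.98, 0) = 28.98
Node uu (S = 191.4): continuation = 1/1.07·[0.3000·0.0000 + 0.7000·0.0000] = 0.0000; exercise value = 0.0000 ≤ continuation, so V_uu = 0.0000
Node ud (S = 134.7): continuation = 1/1.07·[0.3000·0.0000 + 0.7000·0.0000] = 0.0000; exercise value = 0.0000 ≤ continuation, so V_ud = 0.0000
Node dd (S = 94.76): continuation = 1/1.07·[0.3000·0.0000 + 0.7000·28.9756] = 18.9560; exercise value = 24.2375 > continuation, so V_dd = 24.2375 (exercise)
Node u (S = 141.8): continuation = 1/1.07·[0.3000·0.0000 + 0.7000·0.0000] = 0.0000; exercise value = 0.0000 ≤ continuation, so V_u = 0.0000
Node d (S = 99.75): continuation = 1/1.07·[0.3000·0.0000 + 0.7000·24.2375] = 15.8563; exercise value = 19.2500 > continuation, so V_d = 19.2500 (exercise)
Node 0 (S = 105): continuation = 1/1.07·[0.3000·0.0000 + 0.7000·19.2500] = 12.5935; exercise value = 14.0000 > continuation, so V_0 = 14.0000 (exercise)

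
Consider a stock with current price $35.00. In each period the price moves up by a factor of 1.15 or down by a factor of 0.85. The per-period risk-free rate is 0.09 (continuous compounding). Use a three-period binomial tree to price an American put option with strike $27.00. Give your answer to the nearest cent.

Risk-neutral probability p = (e^0.09 − 0.85)/(1.15 − 0.85) = 0.2442/0.3000 = 0.8139
Terminal stock prices: S_uuu = 53.23, S_uud = 39.34, S_udd = 29.08, S_ddd = 21.49
Terminal payoffs (K − S): max(-26.23, 0) = 0, max(-12.34, 0) = 0, max(-2.081, 0) = 0, max(5.506, 0) = 5.506
Node uu (S = 46.29): continuation = e^(−0.09)·[0.8139·0.0000 + 0.1861·0.0000] = 0.0000; exercise value = 0.0000 ≤ continuation, so V_uu = 0.0000
Node ud (S = 34.21): continuation = e^(−0.09)·[0.8139·0.0000 + 0.1861·0.0000] = 0.0000; exercise value = 0.0000 ≤ continuation, so V_ud = 0.0000
Node dd (S = 25.29): continuation = e^(−0.09)·[0.8139·0.0000 + 0.1861·5.5056] = 0.9363; exercise value = 1.7125 > continuation, so V_dd = 1.7125 (exercise)
Node u (S = 40.25): continuation = e^(−0.09)·[0.8139·0.0000 + 0.1861·0.0000] = 0.0000; exercise value = 0.0000 ≤ continuation, so V_u = 0.0000
Node d (S = 29.75): continuation = e^(−0.09)·[0.8139·0.0000 + 0.1861·1.7125] = 0.2912; exercise value = 0.0000 ≤ continuation, so V_d = 0.2912
Node 0 (S = 35): continuation = e^(−0.09)·[0.8139·0.0000 + 0.1861·0.2912] = 0.0495; exercise value = 0.0000 ≤ continuation, so V_0 = 0.0495

$0.05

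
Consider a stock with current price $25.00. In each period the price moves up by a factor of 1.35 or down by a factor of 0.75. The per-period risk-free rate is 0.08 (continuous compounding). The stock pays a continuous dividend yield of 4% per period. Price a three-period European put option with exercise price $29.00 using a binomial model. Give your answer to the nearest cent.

Per-period risk-free factor R = e^0.08 = 1.0833; dividend-adjusted growth = e^(0.08−0.04) = 1.0408.
Risk-neutral probability p = (1.0408 − 0.75)/(1.35 − 0.75) = 0.2908/0.6000 = 0.4847
Terminal stock prices: S_uuu = 61.51, S_uud = 34.17, S_udd = 18.98, S_ddd = 10.55
Terminal payoffs (K − S): max(-32.51, 0) = 0, max(-5.172, 0) = 0, max(10.02, 0) = 10.02, max(18.45, 0) = 18.45
Node uu (S = 45.56): V_uu = e^(−0.08)·[0.4847·0.0000 + 0.5153·0.0000] = 0.0000
Node ud (S = 25.31): V_ud = e^(−0.08)·[0.4847·0.0000 + 0.5153·10.0156] = 4.7644
Node dd (S = 14.06): V_dd = e^(−0.08)·[0.4847·10.0156 + 0.5153·18.4531] = 13.2593
Node u (S = 33.75): V_u = e^(−0.08)·[0.4847·0.0000 + 0.5153·4.7644] = 2.2664
Node d (S = 18.75): V_d = e^(−0.08)·[0.4847·4.7644 + 0.5153·13.2593] = 8.4391
Node 0 (S = 25): V_0 = e^(−0.08)·[0.4847·2.2664 + 0.5153·8.4391] = 5.0285

$5.03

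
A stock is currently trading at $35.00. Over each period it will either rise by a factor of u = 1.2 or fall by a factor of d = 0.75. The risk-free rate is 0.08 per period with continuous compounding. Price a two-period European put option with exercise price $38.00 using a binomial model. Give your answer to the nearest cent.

Risk-neutral probability p = (e^0.08 − 0.75)/(1.2 − 0.75) = 0.3333/0.4500 = 0.7406
Terminal stock prices: S_uu = 50.4, S_ud = 31.5, S_dd = 19.69
Terminal payoffs (K − S): max(-12.4, 0) = 0, max(6.5, 0) = 6.5, max(18.31, 0) = 18.31
Node u (S = 42): V_u = e^(−0.08)·[0.7406·0.0000 + 0.2594·6.5000] = 1.5562
Node d (S = 26.25): V_d = e^(−0.08)·[0.7406·6.5000 + 0.2594·18.3125] = 8.8284
Node 0 (S = 35): V_0 = e^(−0.08)·[0.7406·1.5562 + 0.2594·8.8284] = 3.1777

$3.18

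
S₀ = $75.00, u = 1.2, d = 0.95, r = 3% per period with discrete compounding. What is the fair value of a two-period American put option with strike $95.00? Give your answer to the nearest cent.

Risk-neutral probability p = (1 + 0.03 − 0.95)/(1.2 − 0.95) = 0.0800/0.2500 = 0.3200
Terminal stock prices: S_uu = 108, S_ud = 85.5, S_dd = 67.69
Terminal payoffs (K − S): max(-13, 0) = 0, max(9.5, 0) = 9.5, max(27.31, 0) = 27.31
Node u (S = 90): continuation = 1/1.03·[0.3200·0.0000 + 0.6800·9.5000] = 6.2718; exercise value = 5.0000 ≤ continuation, so V_u = 6.2718
Node d (S = 71.25): continuation = 1/1.03·[0.3200·9.5000 + 0.6800·27.3125] = 20.9830; exercise value = 23.7500 > continuation, so V_d = 23.7500 (exercise)
Node 0 (S = 75): continuation = 1/1.03·[0.3200·6.2718 + 0.6800·23.7500] = 17.6281; exercise value = 20.0000 > continuation, so V_0 = 20.0000 (exercise)

$20.00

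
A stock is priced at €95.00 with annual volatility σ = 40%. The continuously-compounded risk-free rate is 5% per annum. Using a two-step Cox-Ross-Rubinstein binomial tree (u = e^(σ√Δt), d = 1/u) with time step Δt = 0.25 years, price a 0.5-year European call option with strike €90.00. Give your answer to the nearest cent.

CRR parameters: u = e^(σ√Δt) = e^(0.4·√0.25) = 1.2214, d = 1/u = 0.8187
Per-period rate: rΔt = 0.05·0.25 = 0.0125, so R = e^0.0125 = 1.0126
Risk-neutral probability p = (e^0.0125 − 0.8187)/(1.2214 − 0.8187) = 0.1938/0.4027 = 0.4814
Terminal stock prices: S_uu = 141.7, S_ud = 95, S_dd = 63.68
Terminal payoffs (S − K): max(51.72, 0) = 51.72, max(5, 0) = 5, max(-26.32, 0) = 0
Node u (S = 116): V_u = e^(−0.0125)·[0.4814·51.7233 + 0.5186·5.0000] = 27.1513
Node d (S = 77.78): V_d = e^(−0.0125)·[0.4814·5.0000 + 0.5186·0.0000] = 2.3771
Node 0 (S = 95): V_0 = e^(−0.0125)·[0.4814·27.1513 + 0.5186·2.3771] = 14.1258

€14.13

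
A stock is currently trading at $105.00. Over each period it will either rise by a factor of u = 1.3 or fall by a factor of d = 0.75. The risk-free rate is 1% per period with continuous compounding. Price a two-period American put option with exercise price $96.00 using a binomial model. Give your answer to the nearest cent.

Risk-neutral probability p = (e^0.01 − 0.75)/(1.3 − 0.75) = 0.2601/0.5500 = 0.4728
Terminal stock prices: S_uu = 177.5, S_ud = 102.4, S_dd = 59.06
Terminal payoffs (K − S): max(-81.45, 0) = 0, max(-6.375, 0) = 0, max(36.94, 0) = 36.94
Node u (S = 136.5): continuation = e^(−0.01)·[0.4728·0.0000 + 0.5272·0.0000] = 0.0000; exercise value = 0.0000 ≤ continuation, so V_u = 0.0000
Node d (S = 78.75): continuation = e^(−0.01)·[0.4728·0.0000 + 0.5272·36.9375] = 19.2790; exercise value = 17.2500 ≤ continuation, so V_d = 19.2790
Node 0 (S = 105): continuation = e^(−0.01)·[0.4728·0.0000 + 0.5272·19.2790] = 10.0624; exercise value = 0.0000 ≤ continuation, so V_0 = 10.0624

$10.06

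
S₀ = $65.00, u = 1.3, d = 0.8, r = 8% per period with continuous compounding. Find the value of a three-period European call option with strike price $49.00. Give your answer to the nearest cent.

Risk-neutral probability p = (e^0.08 − 0.8)/(1.3 − 0.8) = 0.2833/0.5000 = 0.5666
Terminal stock prices: S_uuu = 142.8, S_uud = 87.88, S_udd = 54.08, S_ddd = 33.28
Terminal payoffs (S − K): max(93.81, 0) = 93.81, max(38.88, 0) = 38.88, max(5.08, 0) = 5.08, max(-15.72, 0) = 0
Node uu (S = 109.9): V_uu = e^(−0.08)·[0.5666·93.8050 + 0.4334·38.8800] = 64.6173
Node ud (S = 67.6): V_ud = e^(−0.08)·[0.5666·38.8800 + 0.4334·5.0800] = 22.3673
Node dd (S = 41.6): V_dd = e^(−0.08)·[0.5666·5.0800 + 0.4334·0.0000] = 2.6569
Node u (S = 84.5): V_u = e^(−0.08)·[0.5666·64.6173 + 0.4334·22.3673] = 42.7450
Node d (S = 52): V_d = e^(−0.08)·[0.5666·22.3673 + 0.4334·2.6569] = 12.7614
Node 0 (S = 65): V_0 = e^(−0.08)·[0.5666·42.7450 + 0.4334·12.7614] = 27.4621

$27.46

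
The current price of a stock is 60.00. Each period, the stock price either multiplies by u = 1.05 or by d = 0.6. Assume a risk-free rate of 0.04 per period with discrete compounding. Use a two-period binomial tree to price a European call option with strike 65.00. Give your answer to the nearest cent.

Risk-neutral probability p = (1 + 0.04 − 0.6)/(1.05 − 0.6) = 0.4400/0.4500 = 0.9778
Terminal stock prices: S_uu = 66.15, S_ud = 37.8, S_dd = 21.6
Terminal payoffs (S − K): max(1.15, 0) = 1.15, max(-27.2, 0) = 0, max(-43.4, 0) = 0
Node u (S = 63): V_u = 1/1.04·[0.9778·1.1500 + 0.0222·0.0000] = 1.0812
Node d (S = 36): V_d = 1/1.04·[0.9778·0.0000 + 0.0222·0.0000] = 0.0000
Node 0 (S = 60): V_0 = 1/1.04·[0.9778·1.0812 + 0.0222·0.0000] = 1.0165

1.02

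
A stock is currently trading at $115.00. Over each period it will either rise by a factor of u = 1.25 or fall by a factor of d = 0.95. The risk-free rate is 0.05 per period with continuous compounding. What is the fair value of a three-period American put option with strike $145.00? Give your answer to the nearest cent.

$30.00

Risk-neutral probability p = (e^0.05 − 0.95)/(1.25 − 0.95) = 0.1013/0.3000 = 0.3376
Terminal stock prices: S_uuu = 224.6, S_uud = 170.7, S_udd = 129.7, S_ddd = 98.6
Terminal payoffs (K − S): max(-79.61, 0) = 0, max(-25.7, 0) = 0, max(15.27, 0) = 15.27, max(46.4, 0) = 46.4
Node uu (S = 179.7): continuation = e^(−0.05)·[0.3376·0.0000 + 0.6624·0.0000] = 0.0000; exercise value = 0.0000 ≤ continuation, so V_uu = 0.0000
Node ud (S = 136.6): continuation = e^(−0.05)·[0.3376·0.0000 + 0.6624·15.2656] = 9.6192; exercise value = 8.4375 ≤ continuation, so V_ud = 9.6192
Node dd (S = 103.8): continuation = e^(−0.05)·[0.3376·15.2656 + 0.6624·46.4019] = 34.1408; exercise value = 41.2125 > continuation, so V_dd = 41.2125 (exercise)
Node u (S = 143.8): continuation = e^(−0.05)·[0.3376·0.0000 + 0.6624·9.6192] = 6.0613; exercise value = 1.2500 ≤ continuation, so V_u = 6.0613
Node d (S = 109.2): continuation = e^(−0.05)·[0.3376·9.6192 + 0.6624·41.2125] = 29.0577; exercise value = 35.7500 > continuation, so V_d = 35.7500 (exercise)
Node 0 (S = 115): continuation = e^(−0.05)·[0.3376·6.0613 + 0.6624·35.7500] = 24.4732; exercise value = 30.0000 > continuation, so V_0 = 30.0000 (exercise)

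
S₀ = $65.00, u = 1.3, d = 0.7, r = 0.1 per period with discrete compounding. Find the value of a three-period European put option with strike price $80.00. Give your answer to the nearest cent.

$9.09

Risk-neutral probability p = (1 + 0.1 − 0.7)/(1.3 − 0.7) = 0.4000/0.6000 = 0.6667
Terminal stock prices: S_uuu = 142.8, S_uud = 76.89, S_udd = 41.4, S_ddd = 22.29
Terminal payoffs (K − S): max(-62.81, 0) = 0, max(3.105, 0) = 3.105, max(38.6, 0) = 38.6, max(57.71, 0) = 57.71
Node uu (S = 109.9): V_uu = 1/1.1·[0.6667·0.0000 + 0.3333·3.1050] = 0.9409
Node ud (S = 59.15): V_ud = 1/1.1·[0.6667·3.1050 + 0.3333·38.5950] = 13.5773
Node dd (S = 31.85): V_dd = 1/1.1·[0.6667·38.5950 + 0.3333·57.7050] = 40.8773
Node u (S = 84.5): V_u = 1/1.1·[0.6667·0.9409 + 0.3333·13.5773] = 4.6846
Node d (S = 45.5): V_d = 1/1.1·[0.6667·13.5773 + 0.3333·40.8773] = 20.6157
Node 0 (S = 65): V_0 = 1/1.1·[0.6667·4.6846 + 0.3333·20.6157] = 9.0863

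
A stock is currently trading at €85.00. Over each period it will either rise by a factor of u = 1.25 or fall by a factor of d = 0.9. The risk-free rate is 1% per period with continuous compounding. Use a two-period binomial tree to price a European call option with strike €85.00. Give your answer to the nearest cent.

Risk-neutral probability p = (e^0.01 − 0.9)/(1.25 − 0.9) = 0.1101/0.3500 = 0.3144
Terminal stock prices: S_uu = 132.8, S_ud = 95.62, S_dd = 68.85
Terminal payoffs (S − K): max(47.81, 0) = 47.81, max(10.62, 0) = 10.62, max(-16.15, 0) = 0
Node u (S = 106.2): V_u = e^(−0.01)·[0.3144·47.8125 + 0.6856·10.6250] = 22.0958
Node d (S = 76.5): V_d = e^(−0.01)·[0.3144·10.6250 + 0.6856·0.0000] = 3.3076
Node 0 (S = 85): V_0 = e^(−0.01)·[0.3144·22.0958 + 0.6856·3.3076] = 9.1234

€9.12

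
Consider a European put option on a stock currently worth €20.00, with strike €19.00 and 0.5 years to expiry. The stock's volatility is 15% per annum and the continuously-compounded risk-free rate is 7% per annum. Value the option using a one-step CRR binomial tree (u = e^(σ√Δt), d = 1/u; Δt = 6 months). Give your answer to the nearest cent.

CRR parameters: u = e^(σ√Δt) = e^(0.15·√0.5) = 1.1119, d = 1/u = 0.8994
Per-period rate: rΔt = 0.07·0.5 = 0.035, so R = e^0.035 = 1.0356
Risk-neutral probability p = (e^0.035 − 0.8994)/(1.1119 − 0.8994) = 0.1363/0.2125 = 0.6411
Terminal stock prices: S_u = 22.24, S_d = 17.99
Terminal payoffs (K − S): max(-3.238, 0) = 0, max(1.013, 0) = 1.013
Node 0 (S = 20): V_0 = e^(−0.035)·[0.6411·0.0000 + 0.3589·1.0127] = 0.3509

€0.35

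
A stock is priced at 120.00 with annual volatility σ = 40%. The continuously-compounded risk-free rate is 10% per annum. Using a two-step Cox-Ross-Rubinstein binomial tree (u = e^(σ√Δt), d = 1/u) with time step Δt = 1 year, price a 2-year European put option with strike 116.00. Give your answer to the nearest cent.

11.26

CRR parameters: u = e^(σ√Δt) = e^(0.4·√1) = 1.4918, d = 1/u = 0.6703
Per-period rate: rΔt = 0.1·1 = 0.1, so R = e^0.1 = 1.1052
Risk-neutral probability p = (e^0.1 − 0.6703)/(1.4918 − 0.6703) = 0.4349/0.8215 = 0.5293
Terminal stock prices: S_uu = 267.1, S_ud = 120, S_dd = 53.92
Terminal payoffs (K − S): max(-151.1, 0) = 0, max(-4, 0) = 0, max(62.08, 0) = 62.08
Node u (S = 179): V_u = e^(−0.1)·[0.5293·0.0000 + 0.4707·0.0000] = 0.0000
Node d (S = 80.44): V_d = e^(−0.1)·[0.5293·0.0000 + 0.4707·62.0805] = 26.4386
Node 0 (S = 120): V_0 = e^(−0.1)·[0.5293·0.0000 + 0.4707·26.4386] = 11.2595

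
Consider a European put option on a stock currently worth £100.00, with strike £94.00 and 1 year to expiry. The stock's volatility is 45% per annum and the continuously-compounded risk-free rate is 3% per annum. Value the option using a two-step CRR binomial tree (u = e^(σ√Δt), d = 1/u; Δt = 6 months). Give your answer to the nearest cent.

CRR parameters: u = e^(σ√Δt) = e^(0.45·√0.5) = 1.3746, d = 1/u = 0.7275
Per-period rate: rΔt = 0.03·0.5 = 0.015, so R = e^0.015 = 1.0151
Risk-neutral probability p = (e^0.015 − 0.7275)/(1.3746 − 0.7275) = 0.2877/0.6472 = 0.4445
Terminal stock prices: S_uu = 189, S_ud = 100, S_dd = 52.92
Terminal payoffs (K − S): max(-94.97, 0) = 0, max(-6, 0) = 0, max(41.08, 0) = 41.08
Node u (S = 137.5): V_u = e^(−0.015)·[0.4445·0.0000 + 0.5555·0.0000] = 0.0000
Node d (S = 72.75): V_d = e^(−0.015)·[0.4445·0.0000 + 0.5555·41.0804] = 22.4817
Node 0 (S = 100): V_0 = e^(−0.015)·[0.4445·0.0000 + 0.5555·22.4817] = 12.3034

£12.30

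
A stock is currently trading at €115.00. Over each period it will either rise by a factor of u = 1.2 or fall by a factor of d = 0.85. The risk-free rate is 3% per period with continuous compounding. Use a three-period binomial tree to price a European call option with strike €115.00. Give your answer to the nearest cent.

Risk-neutral probability p = (e^0.03 − 0.85)/(1.2 − 0.85) = 0.1805/0.3500 = 0.5156
Terminal stock prices: S_uuu = 198.7, S_uud = 140.8, S_udd = 99.7, S_ddd = 70.62
Terminal payoffs (S − K): max(83.72, 0) = 83.72, max(25.76, 0) = 25.76, max(-15.3, 0) = 0, max(-44.38, 0) = 0
Node uu (S = 165.6): V_uu = e^(−0.03)·[0.5156·83.7200 + 0.4844·25.7600] = 53.9988
Node ud (S = 117.3): V_ud = e^(−0.03)·[0.5156·25.7600 + 0.4844·0.0000] = 12.8889
Node dd (S = 83.09): V_dd = e^(−0.03)·[0.5156·0.0000 + 0.4844·0.0000] = 0.0000
Node u (S = 138): V_u = e^(−0.03)·[0.5156·53.9988 + 0.4844·12.8889] = 33.0772
Node d (S = 97.75): V_d = e^(−0.03)·[0.5156·12.8889 + 0.4844·0.0000] = 6.4489
Node 0 (S = 115): V_0 = e^(−0.03)·[0.5156·33.0772 + 0.4844·6.4489] = 19.5817

€19.58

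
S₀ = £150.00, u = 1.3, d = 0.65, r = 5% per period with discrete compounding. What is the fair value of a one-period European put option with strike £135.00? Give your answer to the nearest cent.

Risk-neutral probability p = (1 + 0.05 − 0.65)/(1.3 − 0.65) = 0.4000/0.6500 = 0.6154
Terminal stock prices: S_u = 195, S_d = 97.5
Terminal payoffs (K − S): max(-60, 0) = 0, max(37.5, 0) = 37.5
Node 0 (S = 150): V_0 = 1/1.05·[0.6154·0.0000 + 0.3846·37.5000] = 13.7363

£13.74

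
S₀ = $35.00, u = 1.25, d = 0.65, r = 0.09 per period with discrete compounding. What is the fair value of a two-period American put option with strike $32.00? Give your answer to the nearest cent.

$2.85

Risk-neutral probability p = (1 + 0.09 − 0.65)/(1.25 − 0.65) = 0.4400/0.6000 = 0.7333
Terminal stock prices: S_uu = 54.69, S_ud = 28.44, S_dd = 14.79
Terminal payoffs (K − S): max(-22.69, 0) = 0, max(3.562, 0) = 3.562, max(17.21, 0) = 17.21
Node u (S = 43.75): continuation = 1/1.09·[0.7333·0.0000 + 0.2667·3.5625] = 0.8716; exercise value = 0.0000 ≤ continuation, so V_u = 0.8716
Node d (S = 22.75): continuation = 1/1.09·[0.7333·3.5625 + 0.2667·17.2125] = 6.6078; exercise value = 9.2500 > continuation, so V_d = 9.2500 (exercise)
Node 0 (S = 35): continuation = 1/1.09·[0.7333·0.8716 + 0.2667·9.2500] = 2.8494; exercise value = 0.0000 ≤ continuation, so V_0 = 2.8494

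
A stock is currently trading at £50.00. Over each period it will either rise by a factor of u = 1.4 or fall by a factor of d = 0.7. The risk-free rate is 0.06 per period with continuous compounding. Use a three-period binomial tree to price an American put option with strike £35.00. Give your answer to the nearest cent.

£2.31

Risk-neutral probability p = (e^0.06 − 0.7)/(1.4 − 0.7) = 0.3618/0.7000 = 0.5169
Terminal stock prices: S_uuu = 137.2, S_uud = 68.6, S_udd = 34.3, S_ddd = 17.15
Terminal payoffs (K − S): max(-102.2, 0) = 0, max(-33.6, 0) = 0, max(0.7, 0) = 0.7, max(17.85, 0) = 17.85
Node uu (S = 98): continuation = e^(−0.06)·[0.5169·0.0000 + 0.4831·0.0000] = 0.0000; exercise value = 0.0000 ≤ continuation, so V_uu = 0.0000
Node ud (S = 49): continuation = e^(−0.06)·[0.5169·0.0000 + 0.4831·0.7000] = 0.3185; exercise value = 0.0000 ≤ continuation, so V_ud = 0.3185
Node dd (S = 24.5): continuation = e^(−0.06)·[0.5169·0.7000 + 0.4831·17.8500] = 8.4618; exercise value = 10.5000 > continuation, so V_dd = 10.5000 (exercise)
Node u (S = 70): continuation = e^(−0.06)·[0.5169·0.0000 + 0.4831·0.3185] = 0.1449; exercise value = 0.0000 ≤ continuation, so V_u = 0.1449
Node d (S = 35): continuation = e^(−0.06)·[0.5169·0.3185 + 0.4831·10.5000] = 4.9321; exercise value = 0.0000 ≤ continuation, so V_d = 4.9321
Node 0 (S = 50): continuation = e^(−0.06)·[0.5169·0.1449 + 0.4831·4.9321] = 2.3144; exercise value = 0.0000 ≤ continuation, so V_0 = 2.3144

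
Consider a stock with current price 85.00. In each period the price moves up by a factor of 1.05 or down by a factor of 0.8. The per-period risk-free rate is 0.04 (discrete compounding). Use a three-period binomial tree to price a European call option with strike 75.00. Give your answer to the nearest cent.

18.40

Risk-neutral probability p = (1 + 0.04 − 0.8)/(1.05 − 0.8) = 0.2400/0.2500 = 0.9600
Terminal stock prices: S_uuu = 98.4, S_uud = 74.97, S_udd = 57.12, S_ddd = 43.52
Terminal payoffs (S − K): max(23.4, 0) = 23.4, max(-0.03, 0) = 0, max(-17.88, 0) = 0, max(-31.48, 0) = 0
Node uu (S = 93.71): V_uu = 1/1.04·[0.9600·23.3981 + 0.0400·0.0000] = 21.5983
Node ud (S = 71.4): V_ud = 1/1.04·[0.9600·0.0000 + 0.0400·0.0000] = 0.0000
Node dd (S = 54.4): V_dd = 1/1.04·[0.9600·0.0000 + 0.0400·0.0000] = 0.0000
Node u (S = 89.25): V_u = 1/1.04·[0.9600·21.5983 + 0.0400·0.0000] = 19.9369
Node d (S = 68): V_d = 1/1.04·[0.9600·0.0000 + 0.0400·0.0000] = 0.0000
Node 0 (S = 85): V_0 = 1/1.04·[0.9600·19.9369 + 0.0400·0.0000] = 18.4033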